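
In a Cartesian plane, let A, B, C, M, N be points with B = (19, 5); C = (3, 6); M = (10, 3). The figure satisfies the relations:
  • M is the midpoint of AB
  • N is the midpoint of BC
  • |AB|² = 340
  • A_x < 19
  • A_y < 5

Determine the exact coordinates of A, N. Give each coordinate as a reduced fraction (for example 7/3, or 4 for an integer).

1. A_x = 1  [A = 2·M−B = 2·(10, 3)−(19, 5)]
2. A_y = 1  [A = 2·M−B = 2·(10, 3)−(19, 5)]
   so A = (1, 1)
3. N_x = 11  [2·N = B+C = (19, 5)+(3, 6)]
4. N_y = 11/2  [2·N = B+C = (19, 5)+(3, 6)]
   so N = (11, 11/2)

A = (1, 1)
N = (11, 11/2)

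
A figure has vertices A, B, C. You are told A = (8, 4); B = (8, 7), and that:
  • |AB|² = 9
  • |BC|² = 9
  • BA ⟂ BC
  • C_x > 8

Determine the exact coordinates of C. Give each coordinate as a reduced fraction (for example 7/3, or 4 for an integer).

C = (11, 7)

1. C_x = 11  [[BA ⟂ BC ⇒ -3y+21=0] ∩ [|C−(8, 7)|²=9]]
2. C_y = 7  [[BA ⟂ BC ⇒ -3y+21=0] ∩ [|C−(8, 7)|²=9]]
   so C = (11, 7)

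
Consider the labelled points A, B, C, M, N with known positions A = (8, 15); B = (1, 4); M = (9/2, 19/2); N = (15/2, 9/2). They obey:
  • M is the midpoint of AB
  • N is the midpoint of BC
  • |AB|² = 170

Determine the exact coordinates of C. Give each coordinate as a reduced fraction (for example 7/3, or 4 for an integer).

1. C_x = 14  [C = 2·N−B = 2·(15/2, 9/2)−(1, 4)]
2. C_y = 5  [C = 2·N−B = 2·(15/2, 9/2)−(1, 4)]
   so C = (14, 5)

C = (14, 5)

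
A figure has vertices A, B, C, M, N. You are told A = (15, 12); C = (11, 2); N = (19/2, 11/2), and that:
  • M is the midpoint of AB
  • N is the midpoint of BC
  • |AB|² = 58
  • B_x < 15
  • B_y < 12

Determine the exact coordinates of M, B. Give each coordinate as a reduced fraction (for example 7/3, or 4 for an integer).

M = (23/2, 21/2)
B = (8, 9)

1. B_x = 8  [B = 2·N−C = 2·(19/2, 11/2)−(11, 2)]
2. B_y = 9  [B = 2·N−C = 2·(19/2, 11/2)−(11, 2)]
   so B = (8, 9)
3. M_x = 23/2  [2·M = A+B = (15, 12)+(8, 9)]
4. M_y = 21/2  [2·M = A+B = (15, 12)+(8, 9)]
   so M = (23/2, 21/2)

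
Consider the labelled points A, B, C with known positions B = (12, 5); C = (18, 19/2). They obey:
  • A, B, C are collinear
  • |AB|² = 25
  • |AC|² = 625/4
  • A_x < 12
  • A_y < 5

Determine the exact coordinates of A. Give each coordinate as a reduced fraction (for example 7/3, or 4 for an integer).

A = (8, 2)

1. A_x = 8  [[A, B, C are collinear ⇒ -9/2x+6y+24=0] ∩ [|A−(12, 5)|²=25]]
2. A_y = 2  [[A, B, C are collinear ⇒ -9/2x+6y+24=0] ∩ [|A−(12, 5)|²=25]]
   so A = (8, 2)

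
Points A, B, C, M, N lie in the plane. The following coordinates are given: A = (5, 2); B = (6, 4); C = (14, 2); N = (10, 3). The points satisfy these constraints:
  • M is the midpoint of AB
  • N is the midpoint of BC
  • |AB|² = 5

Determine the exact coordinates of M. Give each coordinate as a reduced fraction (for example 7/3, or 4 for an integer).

M = (11/2, 3)

1. M_x = 11/2  [2·M = A+B = (5, 2)+(6, 4)]
2. M_y = 3  [2·M = A+B = (5, 2)+(6, 4)]
   so M = (11/2, 3)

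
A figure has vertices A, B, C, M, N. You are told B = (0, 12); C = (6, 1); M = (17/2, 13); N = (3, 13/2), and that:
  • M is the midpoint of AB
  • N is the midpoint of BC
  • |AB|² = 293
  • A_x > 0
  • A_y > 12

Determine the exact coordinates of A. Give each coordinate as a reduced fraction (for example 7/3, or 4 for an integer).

1. A_x = 17  [A = 2·M−B = 2·(17/2, 13)−(0, 12)]
2. A_y = 14  [A = 2·M−B = 2·(17/2, 13)−(0, 12)]
   so A = (17, 14)

A = (17, 14)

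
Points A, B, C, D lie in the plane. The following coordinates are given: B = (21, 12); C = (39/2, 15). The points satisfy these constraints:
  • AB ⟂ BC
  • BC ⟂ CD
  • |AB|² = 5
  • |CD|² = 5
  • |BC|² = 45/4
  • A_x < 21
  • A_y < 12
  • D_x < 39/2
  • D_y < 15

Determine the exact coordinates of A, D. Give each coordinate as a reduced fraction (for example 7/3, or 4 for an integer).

A = (19, 11)
D = (35/2, 14)

1. A_x = 19  [[AB ⟂ BC ⇒ 3/2x-3y+9/2=0] ∩ [|A−(21, 12)|²=5]]
2. A_y = 11  [[AB ⟂ BC ⇒ 3/2x-3y+9/2=0] ∩ [|A−(21, 12)|²=5]]
   so A = (19, 11)
3. D_x = 35/2  [[BC ⟂ CD ⇒ -3/2x+3y-63/4=0] ∩ [|D−(39/2, 15)|²=5]]
4. D_y = 14  [[BC ⟂ CD ⇒ -3/2x+3y-63/4=0] ∩ [|D−(39/2, 15)|²=5]]
   so D = (35/2, 14)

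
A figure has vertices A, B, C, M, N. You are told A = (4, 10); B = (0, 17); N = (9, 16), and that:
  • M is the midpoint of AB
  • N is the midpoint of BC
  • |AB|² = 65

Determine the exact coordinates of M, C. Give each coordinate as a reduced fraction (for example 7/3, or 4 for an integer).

M = (2, 27/2)
C = (18, 15)

1. M_x = 2  [2·M = A+B = (4, 10)+(0, 17)]
2. M_y = 27/2  [2·M = A+B = (4, 10)+(0, 17)]
   so M = (2, 27/2)
3. C_x = 18  [C = 2·N−B = 2·(9, 16)−(0, 17)]
4. C_y = 15  [C = 2·N−B = 2·(9, 16)−(0, 17)]
   so C = (18, 15)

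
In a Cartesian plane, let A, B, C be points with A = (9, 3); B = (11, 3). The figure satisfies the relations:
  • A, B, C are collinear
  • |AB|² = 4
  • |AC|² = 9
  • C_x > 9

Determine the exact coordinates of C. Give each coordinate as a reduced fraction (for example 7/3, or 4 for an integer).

C = (12, 3)

1. C_x = 12  [[A, B, C are collinear ⇒ 2y-6=0] ∩ [|C−(9, 3)|²=9]]
2. C_y = 3  [[A, B, C are collinear ⇒ 2y-6=0] ∩ [|C−(9, 3)|²=9]]
   so C = (12, 3)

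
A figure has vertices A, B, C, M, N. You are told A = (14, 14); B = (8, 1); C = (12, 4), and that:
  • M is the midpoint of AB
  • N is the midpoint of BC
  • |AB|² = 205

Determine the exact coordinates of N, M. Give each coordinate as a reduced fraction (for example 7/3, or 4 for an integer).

N = (10, 5/2)
M = (11, 15/2)

1. M_x = 11  [2·M = A+B = (14, 14)+(8, 1)]
2. M_y = 15/2  [2·M = A+B = (14, 14)+(8, 1)]
   so M = (11, 15/2)
3. N_x = 10  [2·N = B+C = (8, 1)+(12, 4)]
4. N_y = 5/2  [2·N = B+C = (8, 1)+(12, 4)]
   so N = (10, 5/2)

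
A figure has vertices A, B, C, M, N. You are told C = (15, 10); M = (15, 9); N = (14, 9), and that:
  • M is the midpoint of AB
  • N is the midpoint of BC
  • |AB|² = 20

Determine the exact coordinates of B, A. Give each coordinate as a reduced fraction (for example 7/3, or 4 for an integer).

1. B_x = 13  [B = 2·N−C = 2·(14, 9)−(15, 10)]
2. B_y = 8  [B = 2·N−C = 2·(14, 9)−(15, 10)]
   so B = (13, 8)
3. A_x = 17  [A = 2·M−B = 2·(15, 9)−(13, 8)]
4. A_y = 10  [A = 2·M−B = 2·(15, 9)−(13, 8)]
   so A = (17, 10)

B = (13, 8)
A = (17, 10)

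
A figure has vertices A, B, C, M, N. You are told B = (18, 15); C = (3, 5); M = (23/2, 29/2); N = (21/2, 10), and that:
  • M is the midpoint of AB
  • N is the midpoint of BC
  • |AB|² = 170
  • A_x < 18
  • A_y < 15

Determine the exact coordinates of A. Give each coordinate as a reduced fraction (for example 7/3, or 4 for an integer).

1. A_x = 5  [A = 2·M−B = 2·(23/2, 29/2)−(18, 15)]
2. A_y = 14  [A = 2·M−B = 2·(23/2, 29/2)−(18, 15)]
   so A = (5, 14)

A = (5, 14)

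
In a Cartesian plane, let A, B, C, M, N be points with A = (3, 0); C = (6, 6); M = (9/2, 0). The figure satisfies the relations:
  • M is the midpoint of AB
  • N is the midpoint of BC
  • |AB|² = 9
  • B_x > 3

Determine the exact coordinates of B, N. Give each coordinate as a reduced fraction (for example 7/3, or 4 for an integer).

1. B_x = 6  [B = 2·M−A = 2·(9/2, 0)−(3, 0)]
2. B_y = 0  [B = 2·M−A = 2·(9/2, 0)−(3, 0)]
   so B = (6, 0)
3. N_x = 6  [2·N = B+C = (6, 0)+(6, 6)]
4. N_y = 3  [2·N = B+C = (6, 0)+(6, 6)]
   so N = (6, 3)

B = (6, 0)
N = (6, 3)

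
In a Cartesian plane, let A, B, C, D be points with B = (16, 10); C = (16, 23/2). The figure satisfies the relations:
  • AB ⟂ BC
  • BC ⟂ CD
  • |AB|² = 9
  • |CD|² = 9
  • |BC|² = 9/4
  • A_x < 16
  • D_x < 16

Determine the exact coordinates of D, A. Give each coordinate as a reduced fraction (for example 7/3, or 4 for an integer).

1. D_x = 13  [[BC ⟂ CD ⇒ 3/2y-69/4=0] ∩ [|D−(16, 23/2)|²=9]]
2. D_y = 23/2  [[BC ⟂ CD ⇒ 3/2y-69/4=0] ∩ [|D−(16, 23/2)|²=9]]
   so D = (13, 23/2)
3. A_x = 13  [[AB ⟂ BC ⇒ -3/2y+15=0] ∩ [|A−(16, 10)|²=9]]
4. A_y = 10  [[AB ⟂ BC ⇒ -3/2y+15=0] ∩ [|A−(16, 10)|²=9]]
   so A = (13, 10)

D = (13, 23/2)
A = (13, 10)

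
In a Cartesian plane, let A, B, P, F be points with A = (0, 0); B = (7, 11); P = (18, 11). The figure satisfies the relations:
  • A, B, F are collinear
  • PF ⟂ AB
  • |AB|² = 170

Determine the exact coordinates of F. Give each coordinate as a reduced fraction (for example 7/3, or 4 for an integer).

F = (1729/170, 2717/170)

1. F_x = 1729/170  [[A, B, F are collinear ⇒ -11x+7y=0] ∩ [PF ⟂ AB ⇒ 7x+11y-247=0]]
2. F_y = 2717/170  [[A, B, F are collinear ⇒ -11x+7y=0] ∩ [PF ⟂ AB ⇒ 7x+11y-247=0]]
   so F = (1729/170, 2717/170)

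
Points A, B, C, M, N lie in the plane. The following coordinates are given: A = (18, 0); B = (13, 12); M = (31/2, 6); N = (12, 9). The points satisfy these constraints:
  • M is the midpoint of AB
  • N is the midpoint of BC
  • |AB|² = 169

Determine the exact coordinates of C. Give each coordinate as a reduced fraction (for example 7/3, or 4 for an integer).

1. C_x = 11  [C = 2·N−B = 2·(12, 9)−(13, 12)]
2. C_y = 6  [C = 2·N−B = 2·(12, 9)−(13, 12)]
   so C = (11, 6)

C = (11, 6)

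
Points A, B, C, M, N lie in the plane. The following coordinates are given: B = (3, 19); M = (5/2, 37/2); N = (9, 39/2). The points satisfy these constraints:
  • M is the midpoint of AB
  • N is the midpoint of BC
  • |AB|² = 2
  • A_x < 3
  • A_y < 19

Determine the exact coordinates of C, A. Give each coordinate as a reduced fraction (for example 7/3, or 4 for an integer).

1. A_x = 2  [A = 2·M−B = 2·(5/2, 37/2)−(3, 19)]
2. A_y = 18  [A = 2·M−B = 2·(5/2, 37/2)−(3, 19)]
   so A = (2, 18)
3. C_x = 15  [C = 2·N−B = 2·(9, 39/2)−(3, 19)]
4. C_y = 20  [C = 2·N−B = 2·(9, 39/2)−(3, 19)]
   so C = (15, 20)

C = (15, 20)
A = (2, 18)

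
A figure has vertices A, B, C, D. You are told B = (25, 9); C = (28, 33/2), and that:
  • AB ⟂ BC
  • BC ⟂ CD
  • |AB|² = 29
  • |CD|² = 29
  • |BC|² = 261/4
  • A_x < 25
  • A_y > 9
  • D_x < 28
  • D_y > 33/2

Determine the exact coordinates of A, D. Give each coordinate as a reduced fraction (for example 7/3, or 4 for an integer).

A = (20, 11)
D = (23, 37/2)

1. A_x = 20  [[AB ⟂ BC ⇒ -3x-15/2y+285/2=0] ∩ [|A−(25, 9)|²=29]]
2. A_y = 11  [[AB ⟂ BC ⇒ -3x-15/2y+285/2=0] ∩ [|A−(25, 9)|²=29]]
   so A = (20, 11)
3. D_x = 23  [[BC ⟂ CD ⇒ 3x+15/2y-831/4=0] ∩ [|D−(28, 33/2)|²=29]]
4. D_y = 37/2  [[BC ⟂ CD ⇒ 3x+15/2y-831/4=0] ∩ [|D−(28, 33/2)|²=29]]
   so D = (23, 37/2)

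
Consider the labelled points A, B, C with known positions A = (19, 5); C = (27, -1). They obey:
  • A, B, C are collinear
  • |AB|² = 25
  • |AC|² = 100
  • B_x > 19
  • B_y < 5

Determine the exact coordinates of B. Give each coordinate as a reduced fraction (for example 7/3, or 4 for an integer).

1. B_x = 23  [[A, B, C are collinear ⇒ -6x-8y+154=0] ∩ [|B−(19, 5)|²=25]]
2. B_y = 2  [[A, B, C are collinear ⇒ -6x-8y+154=0] ∩ [|B−(19, 5)|²=25]]
   so B = (23, 2)

B = (23, 2)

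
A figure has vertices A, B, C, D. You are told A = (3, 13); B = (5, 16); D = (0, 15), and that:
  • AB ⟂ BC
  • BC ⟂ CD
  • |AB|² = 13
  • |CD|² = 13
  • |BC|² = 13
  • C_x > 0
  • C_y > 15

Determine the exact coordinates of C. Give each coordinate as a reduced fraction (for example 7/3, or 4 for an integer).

C = (2, 18)

1. C_x = 2  [[AB ⟂ BC ⇒ 2x+3y-58=0] ∩ [|C−(0, 15)|²=13]]
2. C_y = 18  [[AB ⟂ BC ⇒ 2x+3y-58=0] ∩ [|C−(0, 15)|²=13]]
   so C = (2, 18)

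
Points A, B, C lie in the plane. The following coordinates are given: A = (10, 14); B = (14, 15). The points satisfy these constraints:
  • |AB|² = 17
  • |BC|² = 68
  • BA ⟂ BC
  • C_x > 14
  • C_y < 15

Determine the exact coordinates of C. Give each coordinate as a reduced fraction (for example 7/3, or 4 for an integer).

1. C_x = 16  [[BA ⟂ BC ⇒ -4x-1y+71=0] ∩ [|C−(14, 15)|²=68]]
2. C_y = 7  [[BA ⟂ BC ⇒ -4x-1y+71=0] ∩ [|C−(14, 15)|²=68]]
   so C = (16, 7)

C = (16, 7)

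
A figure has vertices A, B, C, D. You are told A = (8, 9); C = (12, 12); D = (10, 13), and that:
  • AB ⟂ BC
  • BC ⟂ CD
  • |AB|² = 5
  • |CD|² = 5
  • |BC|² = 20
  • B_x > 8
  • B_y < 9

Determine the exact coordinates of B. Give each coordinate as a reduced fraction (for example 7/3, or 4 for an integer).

B = (10, 8)

1. B_x = 10  [[BC ⟂ CD ⇒ 2x-1y-12=0] ∩ [|B−(8, 9)|²=5]]
2. B_y = 8  [[BC ⟂ CD ⇒ 2x-1y-12=0] ∩ [|B−(8, 9)|²=5]]
   so B = (10, 8)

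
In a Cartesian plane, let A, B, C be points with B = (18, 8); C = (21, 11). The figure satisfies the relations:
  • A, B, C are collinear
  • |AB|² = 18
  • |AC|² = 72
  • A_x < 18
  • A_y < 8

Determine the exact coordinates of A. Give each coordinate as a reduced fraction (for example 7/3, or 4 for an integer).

1. A_x = 15  [[A, B, C are collinear ⇒ -3x+3y+30=0] ∩ [|A−(18, 8)|²=18]]
2. A_y = 5  [[A, B, C are collinear ⇒ -3x+3y+30=0] ∩ [|A−(18, 8)|²=18]]
   so A = (15, 5)

A = (15, 5)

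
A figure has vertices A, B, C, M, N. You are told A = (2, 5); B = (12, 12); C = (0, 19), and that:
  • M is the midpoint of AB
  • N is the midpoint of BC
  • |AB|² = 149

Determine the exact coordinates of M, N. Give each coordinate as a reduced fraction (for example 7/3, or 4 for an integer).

M = (7, 17/2)
N = (6, 31/2)

1. M_x = 7  [2·M = A+B = (2, 5)+(12, 12)]
2. M_y = 17/2  [2·M = A+B = (2, 5)+(12, 12)]
   so M = (7, 17/2)
3. N_x = 6  [2·N = B+C = (12, 12)+(0, 19)]
4. N_y = 31/2  [2·N = B+C = (12, 12)+(0, 19)]
   so N = (6, 31/2)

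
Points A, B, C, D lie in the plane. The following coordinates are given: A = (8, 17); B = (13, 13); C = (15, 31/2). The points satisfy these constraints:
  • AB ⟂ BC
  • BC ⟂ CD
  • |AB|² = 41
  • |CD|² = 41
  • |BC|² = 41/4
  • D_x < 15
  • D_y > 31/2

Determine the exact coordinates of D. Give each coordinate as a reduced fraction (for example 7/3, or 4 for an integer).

D = (10, 39/2)

1. D_x = 10  [[BC ⟂ CD ⇒ 2x+5/2y-275/4=0] ∩ [|D−(15, 31/2)|²=41]]
2. D_y = 39/2  [[BC ⟂ CD ⇒ 2x+5/2y-275/4=0] ∩ [|D−(15, 31/2)|²=41]]
   so D = (10, 39/2)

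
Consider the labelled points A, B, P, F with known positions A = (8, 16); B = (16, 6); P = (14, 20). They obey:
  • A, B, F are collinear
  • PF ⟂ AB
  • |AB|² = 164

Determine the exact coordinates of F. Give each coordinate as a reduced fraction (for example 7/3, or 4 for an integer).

1. F_x = 344/41  [[A, B, F are collinear ⇒ 10x+8y-208=0] ∩ [PF ⟂ AB ⇒ 8x-10y+88=0]]
2. F_y = 636/41  [[A, B, F are collinear ⇒ 10x+8y-208=0] ∩ [PF ⟂ AB ⇒ 8x-10y+88=0]]
   so F = (344/41, 636/41)

F = (344/41, 636/41)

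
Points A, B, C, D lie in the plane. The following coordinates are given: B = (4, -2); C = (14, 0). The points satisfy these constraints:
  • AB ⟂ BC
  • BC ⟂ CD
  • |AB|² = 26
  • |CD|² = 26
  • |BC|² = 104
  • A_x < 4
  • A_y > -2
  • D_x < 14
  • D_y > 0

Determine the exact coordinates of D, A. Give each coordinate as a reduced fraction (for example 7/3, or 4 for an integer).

1. D_x = 13  [[BC ⟂ CD ⇒ 10x+2y-140=0] ∩ [|D−(14, 0)|²=26]]
2. D_y = 5  [[BC ⟂ CD ⇒ 10x+2y-140=0] ∩ [|D−(14, 0)|²=26]]
   so D = (13, 5)
3. A_x = 3  [[AB ⟂ BC ⇒ -10x-2y+36=0] ∩ [|A−(4, -2)|²=26]]
4. A_y = 3  [[AB ⟂ BC ⇒ -10x-2y+36=0] ∩ [|A−(4, -2)|²=26]]
   so A = (3, 3)

D = (13, 5)
A = (3, 3)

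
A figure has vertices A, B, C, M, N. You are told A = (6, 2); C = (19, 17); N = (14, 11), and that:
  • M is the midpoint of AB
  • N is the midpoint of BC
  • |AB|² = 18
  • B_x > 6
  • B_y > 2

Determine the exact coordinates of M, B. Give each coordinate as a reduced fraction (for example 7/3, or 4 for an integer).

1. B_x = 9  [B = 2·N−C = 2·(14, 11)−(19, 17)]
2. B_y = 5  [B = 2·N−C = 2·(14, 11)−(19, 17)]
   so B = (9, 5)
3. M_x = 15/2  [2·M = A+B = (6, 2)+(9, 5)]
4. M_y = 7/2  [2·M = A+B = (6, 2)+(9, 5)]
   so M = (15/2, 7/2)

M = (15/2, 7/2)
B = (9, 5)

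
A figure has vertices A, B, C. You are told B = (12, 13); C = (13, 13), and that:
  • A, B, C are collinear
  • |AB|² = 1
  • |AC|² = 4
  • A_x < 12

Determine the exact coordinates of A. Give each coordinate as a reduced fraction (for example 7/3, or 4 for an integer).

1. A_x = 11  [[A, B, C are collinear ⇒ 1y-13=0] ∩ [|A−(12, 13)|²=1]]
2. A_y = 13  [[A, B, C are collinear ⇒ 1y-13=0] ∩ [|A−(12, 13)|²=1]]
   so A = (11, 13)

A = (11, 13)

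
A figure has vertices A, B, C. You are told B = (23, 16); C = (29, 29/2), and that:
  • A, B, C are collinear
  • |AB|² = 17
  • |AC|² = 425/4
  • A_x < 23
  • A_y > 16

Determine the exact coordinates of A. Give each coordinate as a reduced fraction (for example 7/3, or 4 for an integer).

1. A_x = 19  [[A, B, C are collinear ⇒ 3/2x+6y-261/2=0] ∩ [|A−(23, 16)|²=17]]
2. A_y = 17  [[A, B, C are collinear ⇒ 3/2x+6y-261/2=0] ∩ [|A−(23, 16)|²=17]]
   so A = (19, 17)

A = (19, 17)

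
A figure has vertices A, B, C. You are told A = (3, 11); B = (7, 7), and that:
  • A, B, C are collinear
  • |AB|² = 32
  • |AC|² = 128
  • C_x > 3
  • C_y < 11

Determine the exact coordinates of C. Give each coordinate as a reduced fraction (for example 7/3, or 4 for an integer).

C = (11, 3)

1. C_x = 11  [[A, B, C are collinear ⇒ 4x+4y-56=0] ∩ [|C−(3, 11)|²=128]]
2. C_y = 3  [[A, B, C are collinear ⇒ 4x+4y-56=0] ∩ [|C−(3, 11)|²=128]]
   so C = (11, 3)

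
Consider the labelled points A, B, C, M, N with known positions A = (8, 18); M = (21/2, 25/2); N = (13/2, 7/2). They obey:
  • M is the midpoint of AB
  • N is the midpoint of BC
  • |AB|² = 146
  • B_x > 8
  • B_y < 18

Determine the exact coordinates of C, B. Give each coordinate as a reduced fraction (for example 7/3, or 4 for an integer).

C = (0, 0)
B = (13, 7)

1. B_x = 13  [B = 2·M−A = 2·(21/2, 25/2)−(8, 18)]
2. B_y = 7  [B = 2·M−A = 2·(21/2, 25/2)−(8, 18)]
   so B = (13, 7)
3. C_x = 0  [C = 2·N−B = 2·(13/2, 7/2)−(13, 7)]
4. C_y = 0  [C = 2·N−B = 2·(13/2, 7/2)−(13, 7)]
   so C = (0, 0)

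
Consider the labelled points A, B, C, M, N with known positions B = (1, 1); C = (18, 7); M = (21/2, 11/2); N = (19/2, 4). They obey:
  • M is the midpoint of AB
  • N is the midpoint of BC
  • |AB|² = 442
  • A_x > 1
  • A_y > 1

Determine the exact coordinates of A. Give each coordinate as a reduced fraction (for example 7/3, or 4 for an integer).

A = (20, 10)

1. A_x = 20  [A = 2·M−B = 2·(21/2, 11/2)−(1, 1)]
2. A_y = 10  [A = 2·M−B = 2·(21/2, 11/2)−(1, 1)]
   so A = (20, 10)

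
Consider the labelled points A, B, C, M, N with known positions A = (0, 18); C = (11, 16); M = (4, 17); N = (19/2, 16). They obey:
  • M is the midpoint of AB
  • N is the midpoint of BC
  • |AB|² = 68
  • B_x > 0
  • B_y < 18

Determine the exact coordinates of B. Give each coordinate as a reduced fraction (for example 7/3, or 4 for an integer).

1. B_x = 8  [B = 2·M−A = 2·(4, 17)−(0, 18)]
2. B_y = 16  [B = 2·M−A = 2·(4, 17)−(0, 18)]
   so B = (8, 16)

B = (8, 16)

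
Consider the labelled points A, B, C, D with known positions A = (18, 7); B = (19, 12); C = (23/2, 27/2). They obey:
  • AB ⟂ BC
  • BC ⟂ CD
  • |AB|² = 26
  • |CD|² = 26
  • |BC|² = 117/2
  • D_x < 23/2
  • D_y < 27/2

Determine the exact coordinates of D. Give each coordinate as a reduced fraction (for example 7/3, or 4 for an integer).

1. D_x = 21/2  [[BC ⟂ CD ⇒ -15/2x+3/2y+66=0] ∩ [|D−(23/2, 27/2)|²=26]]
2. D_y = 17/2  [[BC ⟂ CD ⇒ -15/2x+3/2y+66=0] ∩ [|D−(23/2, 27/2)|²=26]]
   so D = (21/2, 17/2)

D = (21/2, 17/2)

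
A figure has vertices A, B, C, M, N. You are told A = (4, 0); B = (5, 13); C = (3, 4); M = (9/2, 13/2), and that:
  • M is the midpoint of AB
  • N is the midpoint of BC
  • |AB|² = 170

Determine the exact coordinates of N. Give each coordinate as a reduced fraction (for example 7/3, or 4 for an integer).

1. N_x = 4  [2·N = B+C = (5, 13)+(3, 4)]
2. N_y = 17/2  [2·N = B+C = (5, 13)+(3, 4)]
   so N = (4, 17/2)

N = (4, 17/2)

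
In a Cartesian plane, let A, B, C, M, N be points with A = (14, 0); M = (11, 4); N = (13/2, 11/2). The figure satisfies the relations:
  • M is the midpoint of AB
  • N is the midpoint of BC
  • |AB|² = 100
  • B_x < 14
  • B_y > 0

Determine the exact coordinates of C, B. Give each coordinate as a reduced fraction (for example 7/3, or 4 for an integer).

C = (5, 3)
B = (8, 8)

1. B_x = 8  [B = 2·M−A = 2·(11, 4)−(14, 0)]
2. B_y = 8  [B = 2·M−A = 2·(11, 4)−(14, 0)]
   so B = (8, 8)
3. C_x = 5  [C = 2·N−B = 2·(13/2, 11/2)−(8, 8)]
4. C_y = 3  [C = 2·N−B = 2·(13/2, 11/2)−(8, 8)]
   so C = (5, 3)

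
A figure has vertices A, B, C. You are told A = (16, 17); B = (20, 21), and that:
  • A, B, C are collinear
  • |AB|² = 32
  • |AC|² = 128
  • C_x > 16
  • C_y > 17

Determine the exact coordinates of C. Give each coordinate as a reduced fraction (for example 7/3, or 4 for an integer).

1. C_x = 24  [[A, B, C are collinear ⇒ -4x+4y-4=0] ∩ [|C−(16, 17)|²=128]]
2. C_y = 25  [[A, B, C are collinear ⇒ -4x+4y-4=0] ∩ [|C−(16, 17)|²=128]]
   so C = (24, 25)

C = (24, 25)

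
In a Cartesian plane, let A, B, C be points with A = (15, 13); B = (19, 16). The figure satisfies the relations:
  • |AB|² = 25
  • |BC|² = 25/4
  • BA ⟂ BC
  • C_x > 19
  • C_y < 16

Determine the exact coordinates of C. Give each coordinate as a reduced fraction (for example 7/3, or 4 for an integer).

C = (41/2, 14)

1. C_x = 41/2  [[BA ⟂ BC ⇒ -4x-3y+124=0] ∩ [|C−(19, 16)|²=25/4]]
2. C_y = 14  [[BA ⟂ BC ⇒ -4x-3y+124=0] ∩ [|C−(19, 16)|²=25/4]]
   so C = (41/2, 14)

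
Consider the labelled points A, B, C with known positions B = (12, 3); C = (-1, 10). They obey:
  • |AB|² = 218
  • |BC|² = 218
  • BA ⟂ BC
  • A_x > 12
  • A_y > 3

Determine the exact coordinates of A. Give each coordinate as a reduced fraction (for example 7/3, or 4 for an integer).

A = (19, 16)

1. A_x = 19  [[BA ⟂ BC ⇒ -13x+7y+135=0] ∩ [|A−(12, 3)|²=218]]
2. A_y = 16  [[BA ⟂ BC ⇒ -13x+7y+135=0] ∩ [|A−(12, 3)|²=218]]
   so A = (19, 16)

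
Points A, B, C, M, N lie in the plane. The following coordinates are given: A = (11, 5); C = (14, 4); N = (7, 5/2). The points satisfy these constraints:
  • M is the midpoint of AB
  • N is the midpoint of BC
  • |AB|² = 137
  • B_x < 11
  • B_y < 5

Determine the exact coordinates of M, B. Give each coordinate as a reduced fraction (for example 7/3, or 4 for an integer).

M = (11/2, 3)
B = (0, 1)

1. B_x = 0  [B = 2·N−C = 2·(7, 5/2)−(14, 4)]
2. B_y = 1  [B = 2·N−C = 2·(7, 5/2)−(14, 4)]
   so B = (0, 1)
3. M_x = 11/2  [2·M = A+B = (11, 5)+(0, 1)]
4. M_y = 3  [2·M = A+B = (11, 5)+(0, 1)]
   so M = (11/2, 3)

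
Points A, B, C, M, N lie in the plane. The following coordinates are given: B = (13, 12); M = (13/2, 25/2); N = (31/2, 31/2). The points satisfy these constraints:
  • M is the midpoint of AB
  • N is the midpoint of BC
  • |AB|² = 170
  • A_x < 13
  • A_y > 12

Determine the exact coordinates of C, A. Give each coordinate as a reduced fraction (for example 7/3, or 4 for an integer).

C = (18, 19)
A = (0, 13)

1. A_x = 0  [A = 2·M−B = 2·(13/2, 25/2)−(13, 12)]
2. A_y = 13  [A = 2·M−B = 2·(13/2, 25/2)−(13, 12)]
   so A = (0, 13)
3. C_x = 18  [C = 2·N−B = 2·(31/2, 31/2)−(13, 12)]
4. C_y = 19  [C = 2·N−B = 2·(31/2, 31/2)−(13, 12)]
   so C = (18, 19)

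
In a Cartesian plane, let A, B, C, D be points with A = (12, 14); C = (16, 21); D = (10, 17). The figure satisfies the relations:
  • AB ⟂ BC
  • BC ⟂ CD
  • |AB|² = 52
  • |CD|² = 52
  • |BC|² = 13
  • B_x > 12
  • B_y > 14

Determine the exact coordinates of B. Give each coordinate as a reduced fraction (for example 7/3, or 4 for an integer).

1. B_x = 18  [[BC ⟂ CD ⇒ 6x+4y-180=0] ∩ [|B−(12, 14)|²=52]]
2. B_y = 18  [[BC ⟂ CD ⇒ 6x+4y-180=0] ∩ [|B−(12, 14)|²=52]]
   so B = (18, 18)

B = (18, 18)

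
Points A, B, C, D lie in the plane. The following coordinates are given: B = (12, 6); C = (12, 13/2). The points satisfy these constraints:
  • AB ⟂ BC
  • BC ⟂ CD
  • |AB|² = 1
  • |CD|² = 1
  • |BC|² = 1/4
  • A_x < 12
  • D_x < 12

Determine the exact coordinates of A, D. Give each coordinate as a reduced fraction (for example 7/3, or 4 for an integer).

A = (11, 6)
D = (11, 13/2)

1. A_x = 11  [[AB ⟂ BC ⇒ -1/2y+3=0] ∩ [|A−(12, 6)|²=1]]
2. A_y = 6  [[AB ⟂ BC ⇒ -1/2y+3=0] ∩ [|A−(12, 6)|²=1]]
   so A = (11, 6)
3. D_x = 11  [[BC ⟂ CD ⇒ 1/2y-13/4=0] ∩ [|D−(12, 13/2)|²=1]]
4. D_y = 13/2  [[BC ⟂ CD ⇒ 1/2y-13/4=0] ∩ [|D−(12, 13/2)|²=1]]
   so D = (11, 13/2)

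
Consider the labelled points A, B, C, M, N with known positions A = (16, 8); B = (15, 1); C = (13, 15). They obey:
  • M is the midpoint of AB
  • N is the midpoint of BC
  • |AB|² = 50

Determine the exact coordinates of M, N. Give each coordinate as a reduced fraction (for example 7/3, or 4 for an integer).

1. M_x = 31/2  [2·M = A+B = (16, 8)+(15, 1)]
2. M_y = 9/2  [2·M = A+B = (16, 8)+(15, 1)]
   so M = (31/2, 9/2)
3. N_x = 14  [2·N = B+C = (15, 1)+(13, 15)]
4. N_y = 8  [2·N = B+C = (15, 1)+(13, 15)]
   so N = (14, 8)

M = (31/2, 9/2)
N = (14, 8)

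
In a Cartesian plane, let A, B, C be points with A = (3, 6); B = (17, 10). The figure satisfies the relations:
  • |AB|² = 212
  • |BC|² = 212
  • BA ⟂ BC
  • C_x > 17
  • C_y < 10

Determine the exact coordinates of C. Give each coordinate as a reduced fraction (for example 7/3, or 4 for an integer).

C = (21, -4)

1. C_x = 21  [[BA ⟂ BC ⇒ -14x-4y+278=0] ∩ [|C−(17, 10)|²=212]]
2. C_y = -4  [[BA ⟂ BC ⇒ -14x-4y+278=0] ∩ [|C−(17, 10)|²=212]]
   so C = (21, -4)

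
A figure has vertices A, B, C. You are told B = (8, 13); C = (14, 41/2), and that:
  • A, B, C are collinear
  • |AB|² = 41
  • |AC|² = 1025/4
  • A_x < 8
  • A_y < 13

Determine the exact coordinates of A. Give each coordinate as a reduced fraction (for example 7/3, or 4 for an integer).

1. A_x = 4  [[A, B, C are collinear ⇒ -15/2x+6y-18=0] ∩ [|A−(8, 13)|²=41]]
2. A_y = 8  [[A, B, C are collinear ⇒ -15/2x+6y-18=0] ∩ [|A−(8, 13)|²=41]]
   so A = (4, 8)

A = (4, 8)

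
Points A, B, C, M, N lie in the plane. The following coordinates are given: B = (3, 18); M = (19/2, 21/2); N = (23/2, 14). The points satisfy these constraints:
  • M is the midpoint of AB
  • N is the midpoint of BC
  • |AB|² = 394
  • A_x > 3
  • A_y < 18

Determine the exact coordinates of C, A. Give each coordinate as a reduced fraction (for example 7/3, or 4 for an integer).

C = (20, 10)
A = (16, 3)

1. A_x = 16  [A = 2·M−B = 2·(19/2, 21/2)−(3, 18)]
2. A_y = 3  [A = 2·M−B = 2·(19/2, 21/2)−(3, 18)]
   so A = (16, 3)
3. C_x = 20  [C = 2·N−B = 2·(23/2, 14)−(3, 18)]
4. C_y = 10  [C = 2·N−B = 2·(23/2, 14)−(3, 18)]
   so C = (20, 10)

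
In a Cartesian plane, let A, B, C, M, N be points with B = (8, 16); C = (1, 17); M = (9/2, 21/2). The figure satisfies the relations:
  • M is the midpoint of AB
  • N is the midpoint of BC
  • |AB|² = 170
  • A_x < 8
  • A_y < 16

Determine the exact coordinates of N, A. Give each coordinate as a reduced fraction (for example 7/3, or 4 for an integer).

N = (9/2, 33/2)
A = (1, 5)

1. A_x = 1  [A = 2·M−B = 2·(9/2, 21/2)−(8, 16)]
2. A_y = 5  [A = 2·M−B = 2·(9/2, 21/2)−(8, 16)]
   so A = (1, 5)
3. N_x = 9/2  [2·N = B+C = (8, 16)+(1, 17)]
4. N_y = 33/2  [2·N = B+C = (8, 16)+(1, 17)]
   so N = (9/2, 33/2)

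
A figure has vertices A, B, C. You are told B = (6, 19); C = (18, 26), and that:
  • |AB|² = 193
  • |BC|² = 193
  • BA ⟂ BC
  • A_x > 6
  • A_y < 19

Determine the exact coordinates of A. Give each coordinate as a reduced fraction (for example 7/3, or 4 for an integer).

A = (13, 7)

1. A_x = 13  [[BA ⟂ BC ⇒ 12x+7y-205=0] ∩ [|A−(6, 19)|²=193]]
2. A_y = 7  [[BA ⟂ BC ⇒ 12x+7y-205=0] ∩ [|A−(6, 19)|²=193]]
   so A = (13, 7)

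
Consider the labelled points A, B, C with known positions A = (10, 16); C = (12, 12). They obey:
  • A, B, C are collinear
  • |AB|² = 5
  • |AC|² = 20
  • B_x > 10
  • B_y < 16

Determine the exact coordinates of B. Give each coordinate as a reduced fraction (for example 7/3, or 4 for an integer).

B = (11, 14)

1. B_x = 11  [[A, B, C are collinear ⇒ -4x-2y+72=0] ∩ [|B−(10, 16)|²=5]]
2. B_y = 14  [[A, B, C are collinear ⇒ -4x-2y+72=0] ∩ [|B−(10, 16)|²=5]]
   so B = (11, 14)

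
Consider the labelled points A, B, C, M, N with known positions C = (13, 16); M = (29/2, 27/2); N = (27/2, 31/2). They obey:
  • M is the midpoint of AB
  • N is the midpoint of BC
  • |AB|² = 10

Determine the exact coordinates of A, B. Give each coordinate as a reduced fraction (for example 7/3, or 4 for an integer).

A = (15, 12)
B = (14, 15)

1. B_x = 14  [B = 2·N−C = 2·(27/2, 31/2)−(13, 16)]
2. B_y = 15  [B = 2·N−C = 2·(27/2, 31/2)−(13, 16)]
   so B = (14, 15)
3. A_x = 15  [A = 2·M−B = 2·(29/2, 27/2)−(14, 15)]
4. A_y = 12  [A = 2·M−B = 2·(29/2, 27/2)−(14, 15)]
   so A = (15, 12)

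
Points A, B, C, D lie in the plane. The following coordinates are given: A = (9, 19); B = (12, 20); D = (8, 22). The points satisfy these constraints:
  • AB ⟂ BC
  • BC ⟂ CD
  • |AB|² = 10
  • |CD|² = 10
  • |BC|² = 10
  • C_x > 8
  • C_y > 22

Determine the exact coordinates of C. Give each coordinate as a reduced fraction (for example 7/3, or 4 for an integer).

C = (11, 23)

1. C_x = 11  [[AB ⟂ BC ⇒ 3x+1y-56=0] ∩ [|C−(8, 22)|²=10]]
2. C_y = 23  [[AB ⟂ BC ⇒ 3x+1y-56=0] ∩ [|C−(8, 22)|²=10]]
   so C = (11, 23)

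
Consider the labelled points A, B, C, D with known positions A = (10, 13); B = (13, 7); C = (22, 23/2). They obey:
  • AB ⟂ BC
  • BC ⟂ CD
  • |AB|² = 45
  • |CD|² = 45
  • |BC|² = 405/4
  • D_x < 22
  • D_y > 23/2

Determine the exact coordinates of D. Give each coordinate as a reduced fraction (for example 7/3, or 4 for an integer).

D = (19, 35/2)

1. D_x = 19  [[BC ⟂ CD ⇒ 9x+9/2y-999/4=0] ∩ [|D−(22, 23/2)|²=45]]
2. D_y = 35/2  [[BC ⟂ CD ⇒ 9x+9/2y-999/4=0] ∩ [|D−(22, 23/2)|²=45]]
   so D = (19, 35/2)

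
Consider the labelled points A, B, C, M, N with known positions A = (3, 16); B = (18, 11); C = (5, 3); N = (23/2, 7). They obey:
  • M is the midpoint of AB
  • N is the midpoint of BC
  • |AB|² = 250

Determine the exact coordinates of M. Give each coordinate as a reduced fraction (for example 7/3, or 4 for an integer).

M = (21/2, 27/2)

1. M_x = 21/2  [2·M = A+B = (3, 16)+(18, 11)]
2. M_y = 27/2  [2·M = A+B = (3, 16)+(18, 11)]
   so M = (21/2, 27/2)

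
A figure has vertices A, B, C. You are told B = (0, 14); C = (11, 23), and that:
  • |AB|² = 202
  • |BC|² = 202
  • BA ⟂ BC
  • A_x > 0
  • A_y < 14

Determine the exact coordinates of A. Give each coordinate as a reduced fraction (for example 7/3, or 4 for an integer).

A = (9, 3)

1. A_x = 9  [[BA ⟂ BC ⇒ 11x+9y-126=0] ∩ [|A−(0, 14)|²=202]]
2. A_y = 3  [[BA ⟂ BC ⇒ 11x+9y-126=0] ∩ [|A−(0, 14)|²=202]]
   so A = (9, 3)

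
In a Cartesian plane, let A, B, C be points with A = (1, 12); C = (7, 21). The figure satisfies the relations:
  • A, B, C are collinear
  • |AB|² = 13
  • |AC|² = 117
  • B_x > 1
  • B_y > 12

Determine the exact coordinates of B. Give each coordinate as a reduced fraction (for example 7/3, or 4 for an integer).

B = (3, 15)

1. B_x = 3  [[A, B, C are collinear ⇒ 9x-6y+63=0] ∩ [|B−(1, 12)|²=13]]
2. B_y = 15  [[A, B, C are collinear ⇒ 9x-6y+63=0] ∩ [|B−(1, 12)|²=13]]
   so B = (3, 15)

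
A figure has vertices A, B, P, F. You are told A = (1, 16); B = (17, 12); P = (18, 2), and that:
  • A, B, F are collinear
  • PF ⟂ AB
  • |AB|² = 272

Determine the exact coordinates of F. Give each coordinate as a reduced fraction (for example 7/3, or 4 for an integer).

1. F_x = 345/17  [[A, B, F are collinear ⇒ 4x+16y-260=0] ∩ [PF ⟂ AB ⇒ 16x-4y-280=0]]
2. F_y = 190/17  [[A, B, F are collinear ⇒ 4x+16y-260=0] ∩ [PF ⟂ AB ⇒ 16x-4y-280=0]]
   so F = (345/17, 190/17)

F = (345/17, 190/17)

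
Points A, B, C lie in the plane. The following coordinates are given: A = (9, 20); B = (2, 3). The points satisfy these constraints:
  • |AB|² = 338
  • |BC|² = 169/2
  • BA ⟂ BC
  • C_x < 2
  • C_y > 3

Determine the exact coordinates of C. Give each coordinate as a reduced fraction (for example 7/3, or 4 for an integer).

1. C_x = -13/2  [[BA ⟂ BC ⇒ 7x+17y-65=0] ∩ [|C−(2, 3)|²=169/2]]
2. C_y = 13/2  [[BA ⟂ BC ⇒ 7x+17y-65=0] ∩ [|C−(2, 3)|²=169/2]]
   so C = (-13/2, 13/2)

C = (-13/2, 13/2)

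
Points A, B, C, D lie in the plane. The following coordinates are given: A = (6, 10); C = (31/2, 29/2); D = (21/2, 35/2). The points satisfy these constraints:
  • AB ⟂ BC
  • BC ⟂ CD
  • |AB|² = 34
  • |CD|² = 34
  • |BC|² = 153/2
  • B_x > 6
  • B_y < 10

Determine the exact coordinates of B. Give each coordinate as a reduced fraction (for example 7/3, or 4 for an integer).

1. B_x = 11  [[BC ⟂ CD ⇒ 5x-3y-34=0] ∩ [|B−(6, 10)|²=34]]
2. B_y = 7  [[BC ⟂ CD ⇒ 5x-3y-34=0] ∩ [|B−(6, 10)|²=34]]
   so B = (11, 7)

B = (11, 7)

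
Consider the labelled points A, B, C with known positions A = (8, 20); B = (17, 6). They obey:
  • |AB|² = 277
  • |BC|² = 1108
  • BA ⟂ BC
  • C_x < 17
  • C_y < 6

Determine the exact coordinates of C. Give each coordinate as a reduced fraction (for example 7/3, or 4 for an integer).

1. C_x = -11  [[BA ⟂ BC ⇒ -9x+14y+69=0] ∩ [|C−(17, 6)|²=1108]]
2. C_y = -12  [[BA ⟂ BC ⇒ -9x+14y+69=0] ∩ [|C−(17, 6)|²=1108]]
   so C = (-11, -12)

C = (-11, -12)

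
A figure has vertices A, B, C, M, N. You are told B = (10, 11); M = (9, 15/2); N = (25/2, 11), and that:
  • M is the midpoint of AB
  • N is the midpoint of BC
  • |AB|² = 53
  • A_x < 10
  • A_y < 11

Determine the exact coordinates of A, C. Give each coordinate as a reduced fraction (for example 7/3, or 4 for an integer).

1. A_x = 8  [A = 2·M−B = 2·(9, 15/2)−(10, 11)]
2. A_y = 4  [A = 2·M−B = 2·(9, 15/2)−(10, 11)]
   so A = (8, 4)
3. C_x = 15  [C = 2·N−B = 2·(25/2, 11)−(10, 11)]
4. C_y = 11  [C = 2·N−B = 2·(25/2, 11)−(10, 11)]
   so C = (15, 11)

A = (8, 4)
C = (15, 11)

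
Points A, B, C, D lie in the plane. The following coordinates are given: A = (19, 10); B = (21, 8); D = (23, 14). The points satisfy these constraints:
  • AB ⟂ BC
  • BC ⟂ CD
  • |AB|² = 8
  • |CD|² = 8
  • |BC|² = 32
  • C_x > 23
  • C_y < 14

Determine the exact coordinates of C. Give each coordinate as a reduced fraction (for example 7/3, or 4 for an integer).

1. C_x = 25  [[AB ⟂ BC ⇒ 2x-2y-26=0] ∩ [|C−(23, 14)|²=8]]
2. C_y = 12  [[AB ⟂ BC ⇒ 2x-2y-26=0] ∩ [|C−(23, 14)|²=8]]
   so C = (25, 12)

C = (25, 12)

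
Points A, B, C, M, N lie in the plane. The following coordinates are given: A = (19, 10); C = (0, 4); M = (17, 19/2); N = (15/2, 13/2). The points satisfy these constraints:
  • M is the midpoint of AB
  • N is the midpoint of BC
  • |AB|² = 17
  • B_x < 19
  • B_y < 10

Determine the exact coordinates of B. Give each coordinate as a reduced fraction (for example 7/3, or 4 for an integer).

1. B_x = 15  [B = 2·M−A = 2·(17, 19/2)−(19, 10)]
2. B_y = 9  [B = 2·M−A = 2·(17, 19/2)−(19, 10)]
   so B = (15, 9)

B = (15, 9)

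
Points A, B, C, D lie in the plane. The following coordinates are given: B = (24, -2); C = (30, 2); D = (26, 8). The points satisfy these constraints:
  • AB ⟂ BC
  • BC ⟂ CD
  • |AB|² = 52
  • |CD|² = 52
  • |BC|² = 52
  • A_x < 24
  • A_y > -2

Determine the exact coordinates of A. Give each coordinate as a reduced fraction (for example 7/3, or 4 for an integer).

1. A_x = 20  [[AB ⟂ BC ⇒ -6x-4y+136=0] ∩ [|A−(24, -2)|²=52]]
2. A_y = 4  [[AB ⟂ BC ⇒ -6x-4y+136=0] ∩ [|A−(24, -2)|²=52]]
   so A = (20, 4)

A = (20, 4)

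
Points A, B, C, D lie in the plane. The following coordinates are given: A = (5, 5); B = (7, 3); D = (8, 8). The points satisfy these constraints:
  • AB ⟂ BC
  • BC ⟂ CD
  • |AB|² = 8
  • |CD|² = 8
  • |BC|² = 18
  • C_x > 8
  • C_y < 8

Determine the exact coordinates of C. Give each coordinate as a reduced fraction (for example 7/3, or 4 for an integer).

C = (10, 6)

1. C_x = 10  [[AB ⟂ BC ⇒ 2x-2y-8=0] ∩ [|C−(8, 8)|²=8]]
2. C_y = 6  [[AB ⟂ BC ⇒ 2x-2y-8=0] ∩ [|C−(8, 8)|²=8]]
   so C = (10, 6)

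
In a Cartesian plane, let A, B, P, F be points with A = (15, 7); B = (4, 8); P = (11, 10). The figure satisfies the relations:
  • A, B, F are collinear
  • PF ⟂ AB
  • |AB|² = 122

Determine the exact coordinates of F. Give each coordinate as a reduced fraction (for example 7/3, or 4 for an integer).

F = (1313/122, 901/122)

1. F_x = 1313/122  [[A, B, F are collinear ⇒ -1x-11y+92=0] ∩ [PF ⟂ AB ⇒ -11x+1y+111=0]]
2. F_y = 901/122  [[A, B, F are collinear ⇒ -1x-11y+92=0] ∩ [PF ⟂ AB ⇒ -11x+1y+111=0]]
   so F = (1313/122, 901/122)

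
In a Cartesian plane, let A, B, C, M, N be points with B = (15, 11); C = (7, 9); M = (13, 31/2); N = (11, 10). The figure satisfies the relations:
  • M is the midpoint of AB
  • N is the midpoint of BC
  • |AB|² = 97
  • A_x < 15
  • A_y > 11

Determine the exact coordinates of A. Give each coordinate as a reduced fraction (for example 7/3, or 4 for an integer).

1. A_x = 11  [A = 2·M−B = 2·(13, 31/2)−(15, 11)]
2. A_y = 20  [A = 2·M−B = 2·(13, 31/2)−(15, 11)]
   so A = (11, 20)

A = (11, 20)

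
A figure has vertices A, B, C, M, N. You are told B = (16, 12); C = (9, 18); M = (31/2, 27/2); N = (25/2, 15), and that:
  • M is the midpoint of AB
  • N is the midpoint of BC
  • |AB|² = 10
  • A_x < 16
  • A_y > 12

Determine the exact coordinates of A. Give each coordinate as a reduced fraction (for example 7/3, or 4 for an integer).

1. A_x = 15  [A = 2·M−B = 2·(31/2, 27/2)−(16, 12)]
2. A_y = 15  [A = 2·M−B = 2·(31/2, 27/2)−(16, 12)]
   so A = (15, 15)

A = (15, 15)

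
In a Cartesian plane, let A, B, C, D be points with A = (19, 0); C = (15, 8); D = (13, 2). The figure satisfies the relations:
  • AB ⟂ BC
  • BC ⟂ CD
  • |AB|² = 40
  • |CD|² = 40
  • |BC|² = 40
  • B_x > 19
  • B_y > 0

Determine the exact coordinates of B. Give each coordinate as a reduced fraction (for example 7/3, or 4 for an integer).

1. B_x = 21  [[BC ⟂ CD ⇒ 2x+6y-78=0] ∩ [|B−(19, 0)|²=40]]
2. B_y = 6  [[BC ⟂ CD ⇒ 2x+6y-78=0] ∩ [|B−(19, 0)|²=40]]
   so B = (21, 6)

B = (21, 6)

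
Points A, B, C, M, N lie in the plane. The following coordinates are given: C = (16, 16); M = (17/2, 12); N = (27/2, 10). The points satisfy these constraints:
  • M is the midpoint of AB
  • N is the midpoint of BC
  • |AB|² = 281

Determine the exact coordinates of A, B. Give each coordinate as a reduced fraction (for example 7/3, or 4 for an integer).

A = (6, 20)
B = (11, 4)

1. B_x = 11  [B = 2·N−C = 2·(27/2, 10)−(16, 16)]
2. B_y = 4  [B = 2·N−C = 2·(27/2, 10)−(16, 16)]
   so B = (11, 4)
3. A_x = 6  [A = 2·M−B = 2·(17/2, 12)−(11, 4)]
4. A_y = 20  [A = 2·M−B = 2·(17/2, 12)−(11, 4)]
   so A = (6, 20)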